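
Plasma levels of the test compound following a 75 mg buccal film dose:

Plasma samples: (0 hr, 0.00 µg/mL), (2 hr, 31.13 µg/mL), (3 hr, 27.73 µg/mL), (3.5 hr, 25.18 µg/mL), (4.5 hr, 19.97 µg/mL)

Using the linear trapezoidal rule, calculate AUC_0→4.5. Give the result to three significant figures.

AUC = 96.4 µg/mL·hr

Trapezoidal AUC_0→4.5:
  [0→2]: (0.00+31.13)/2 × 2 = 31.13
  [2→3]: (31.13+27.73)/2 × 1 = 29.43
  [3→3.5]: (27.73+25.18)/2 × 0.5 = 13.2275
  [3.5→4.5]: (25.18+19.97)/2 × 1 = 22.575
  Sum = 96.3625 µg/mL·hr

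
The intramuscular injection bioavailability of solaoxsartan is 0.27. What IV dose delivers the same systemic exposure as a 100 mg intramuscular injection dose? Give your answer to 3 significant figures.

Systemic exposure from an extravascular dose = F × D_ev, so the equivalent IV dose is F × D_ev.
D_iv = F × D_ev = 0.27 × 100 = 27 mg

D_iv = 27.0 mg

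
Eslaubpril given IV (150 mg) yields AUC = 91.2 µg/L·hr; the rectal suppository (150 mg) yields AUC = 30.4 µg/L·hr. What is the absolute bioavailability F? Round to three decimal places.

F = 0.333

F = (AUC_ev / D_ev) / (AUC_iv / D_iv)
  = (30.4/150) / (91.2/150)
  = 0.202667 / 0.608 = 0.3333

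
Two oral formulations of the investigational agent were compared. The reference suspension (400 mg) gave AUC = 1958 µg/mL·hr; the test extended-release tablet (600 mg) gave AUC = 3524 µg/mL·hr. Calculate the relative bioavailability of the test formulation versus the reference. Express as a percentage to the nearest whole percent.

F_rel = (AUC_test/D_test) / (AUC_ref/D_ref)
      = (3524/600) / (1958/400)
      = 5.87333 / 4.895 = 1.1999 = 119.99%

F_rel = 120%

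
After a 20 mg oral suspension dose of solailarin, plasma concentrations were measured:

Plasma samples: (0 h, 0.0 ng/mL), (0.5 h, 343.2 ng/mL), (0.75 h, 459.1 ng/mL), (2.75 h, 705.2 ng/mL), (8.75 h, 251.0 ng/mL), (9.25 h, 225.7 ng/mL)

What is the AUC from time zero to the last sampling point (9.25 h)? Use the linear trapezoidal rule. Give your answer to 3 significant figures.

AUC = 4340 ng/mL·h

Trapezoidal AUC_0→9.25:
  [0→0.5]: (0.0+343.2)/2 × 0.5 = 85.8
  [0.5→0.75]: (343.2+459.1)/2 × 0.25 = 100.2875
  [0.75→2.75]: (459.1+705.2)/2 × 2 = 1164.3
  [2.75→8.75]: (705.2+251.0)/2 × 6 = 2868.6
  [8.75→9.25]: (251.0+225.7)/2 × 0.5 = 119.175
  Sum = 4338.1625 ng/mL·h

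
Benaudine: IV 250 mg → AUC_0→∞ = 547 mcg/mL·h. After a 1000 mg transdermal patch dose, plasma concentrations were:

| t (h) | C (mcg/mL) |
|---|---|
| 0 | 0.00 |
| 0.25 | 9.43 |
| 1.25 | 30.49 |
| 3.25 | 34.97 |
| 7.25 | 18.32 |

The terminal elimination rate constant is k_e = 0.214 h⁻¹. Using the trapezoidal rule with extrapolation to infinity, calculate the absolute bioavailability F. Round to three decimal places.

F = 0.127

Trapezoidal AUC_0→7.25 (transdermal patch):
  [0→0.25]: (0.00+9.43)/2 × 0.25 = 1.17875
  [0.25→1.25]: (9.43+30.49)/2 × 1 = 19.96
  [1.25→3.25]: (30.49+34.97)/2 × 2 = 65.46
  [3.25→7.25]: (34.97+18.32)/2 × 4 = 106.58
  Sum = 193.17875 mcg/mL·h
Tail: C_last/k_e = 18.32/0.214 = 85.607
AUC_0→∞ (transdermal patch) = 193.17875 + 85.607 = 278.78575 mcg/mL·h
F = (AUC_ev/D_ev)/(AUC_iv/D_iv) = (278.78575/1000)/(547/250) = 0.27878575/2.188 = 0.1274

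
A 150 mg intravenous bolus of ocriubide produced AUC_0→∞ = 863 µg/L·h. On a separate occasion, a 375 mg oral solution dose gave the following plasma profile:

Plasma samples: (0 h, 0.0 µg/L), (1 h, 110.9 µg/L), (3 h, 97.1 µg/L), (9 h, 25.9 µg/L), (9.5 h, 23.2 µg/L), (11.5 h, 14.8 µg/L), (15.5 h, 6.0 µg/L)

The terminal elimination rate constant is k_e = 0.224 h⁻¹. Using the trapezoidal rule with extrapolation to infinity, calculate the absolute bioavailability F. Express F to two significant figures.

Trapezoidal AUC_0→15.5 (oral solution):
  [0→1]: (0.0+110.9)/2 × 1 = 55.45
  [1→3]: (110.9+97.1)/2 × 2 = 208.0
  [3→9]: (97.1+25.9)/2 × 6 = 369.0
  [9→9.5]: (25.9+23.2)/2 × 0.5 = 12.275
  [9.5→11.5]: (23.2+14.8)/2 × 2 = 38.0
  [11.5→15.5]: (14.8+6.0)/2 × 4 = 41.6
  Sum = 724.325 µg/L·h
Tail: C_last/k_e = 6.0/0.224 = 26.786
AUC_0→∞ (oral solution) = 724.325 + 26.786 = 751.111 µg/L·h
F = (AUC_ev/D_ev)/(AUC_iv/D_iv) = (751.111/375)/(863/150) = 2.00296/5.75333 = 0.3481

F = 0.35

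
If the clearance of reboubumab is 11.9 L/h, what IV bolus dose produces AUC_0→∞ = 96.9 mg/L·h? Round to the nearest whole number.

Dose_iv = CL × AUC_0→∞
     = 11.9 × 96.9 = 1153.11 mg

Dose = 1153 mg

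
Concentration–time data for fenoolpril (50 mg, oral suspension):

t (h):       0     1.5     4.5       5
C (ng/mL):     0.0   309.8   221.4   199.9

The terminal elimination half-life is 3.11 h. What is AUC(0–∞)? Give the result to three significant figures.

Trapezoidal AUC_0→5:
  [0→1.5]: (0.0+309.8)/2 × 1.5 = 232.35
  [1.5→4.5]: (309.8+221.4)/2 × 3 = 796.8
  [4.5→5]: (221.4+199.9)/2 × 0.5 = 105.325
  Sum = 1134.475 ng/mL·h
k_e = ln2 / t½ = 0.693147 / 3.11 = 0.2229 h^-1
Extrapolated tail: C_last / k_e = 199.9 / 0.2229 = 896.815
AUC_0→∞ = 1134.475 + 896.815 = 2031.29 ng/mL·h

AUC = 2030 ng/mL·h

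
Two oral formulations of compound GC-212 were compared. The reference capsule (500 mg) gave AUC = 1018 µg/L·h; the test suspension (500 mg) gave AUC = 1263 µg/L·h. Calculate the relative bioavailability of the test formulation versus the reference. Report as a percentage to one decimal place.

F_rel = 124.1%

F_rel = (AUC_test/D_test) / (AUC_ref/D_ref)
      = (1263/500) / (1018/500)
      = 2.526 / 2.036 = 1.2407 = 124.07%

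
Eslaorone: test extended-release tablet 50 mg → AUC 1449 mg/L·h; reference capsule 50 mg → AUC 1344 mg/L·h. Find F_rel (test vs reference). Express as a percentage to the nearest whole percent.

F_rel = (AUC_test/D_test) / (AUC_ref/D_ref)
      = (1449/50) / (1344/50)
      = 28.98 / 26.88 = 1.0781 = 107.81%

F_rel = 108%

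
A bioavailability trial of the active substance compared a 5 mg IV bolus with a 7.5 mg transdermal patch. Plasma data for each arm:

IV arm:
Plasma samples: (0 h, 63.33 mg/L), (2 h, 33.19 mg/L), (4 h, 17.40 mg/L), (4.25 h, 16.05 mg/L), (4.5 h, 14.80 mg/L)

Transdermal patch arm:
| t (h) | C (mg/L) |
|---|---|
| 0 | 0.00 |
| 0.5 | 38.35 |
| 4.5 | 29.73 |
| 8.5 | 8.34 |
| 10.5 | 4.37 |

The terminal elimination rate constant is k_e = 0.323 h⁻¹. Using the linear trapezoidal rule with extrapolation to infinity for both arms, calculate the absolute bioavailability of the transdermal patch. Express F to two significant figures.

F = 0.82

Trapezoidal AUC_0→4.5 (IV):
  [0→2]: (63.33+33.19)/2 × 2 = 96.52
  [2→4]: (33.19+17.40)/2 × 2 = 50.59
  [4→4.25]: (17.40+16.05)/2 × 0.25 = 4.18125
  [4.25→4.5]: (16.05+14.80)/2 × 0.25 = 3.85625
  Sum = 155.1475 mg/L·h
IV tail: 14.80/0.323 = 45.820; AUC_iv,0→∞ = 155.1475 + 45.820 = 200.9675 mg/L·h
Trapezoidal AUC_0→10.5 (transdermal patch):
  [0→0.5]: (0.00+38.35)/2 × 0.5 = 9.5875
  [0.5→4.5]: (38.35+29.73)/2 × 4 = 136.16
  [4.5→8.5]: (29.73+8.34)/2 × 4 = 76.14
  [8.5→10.5]: (8.34+4.37)/2 × 2 = 12.71
  Sum = 234.5975 mg/L·h
transdermal patch tail: 4.37/0.323 = 13.529; AUC_ev,0→∞ = 234.5975 + 13.529 = 248.1265 mg/L·h
F = (AUC_ev/D_ev)/(AUC_iv/D_iv) = (248.1265/7.5)/(200.9675/5) = 33.0835/40.1935 = 0.8231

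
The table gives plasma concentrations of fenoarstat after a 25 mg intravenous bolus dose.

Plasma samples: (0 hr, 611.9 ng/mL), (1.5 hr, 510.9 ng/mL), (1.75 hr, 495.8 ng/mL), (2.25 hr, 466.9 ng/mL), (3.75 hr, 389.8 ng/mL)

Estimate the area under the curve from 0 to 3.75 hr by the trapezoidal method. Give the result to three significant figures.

Trapezoidal AUC_0→3.75:
  [0→1.5]: (611.9+510.9)/2 × 1.5 = 842.1
  [1.5→1.75]: (510.9+495.8)/2 × 0.25 = 125.8375
  [1.75→2.25]: (495.8+466.9)/2 × 0.5 = 240.675
  [2.25→3.75]: (466.9+389.8)/2 × 1.5 = 642.525
  Sum = 1851.1375 ng/mL·hr

AUC = 1850 ng/mL·hr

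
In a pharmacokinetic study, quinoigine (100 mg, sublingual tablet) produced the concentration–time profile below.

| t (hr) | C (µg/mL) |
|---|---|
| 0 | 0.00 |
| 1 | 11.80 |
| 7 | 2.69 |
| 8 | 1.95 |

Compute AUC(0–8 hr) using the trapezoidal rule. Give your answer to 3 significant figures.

Trapezoidal AUC_0→8:
  [0→1]: (0.00+11.80)/2 × 1 = 5.9
  [1→7]: (11.80+2.69)/2 × 6 = 43.47
  [7→8]: (2.69+1.95)/2 × 1 = 2.32
  Sum = 51.69 µg/mL·hr

AUC = 51.7 µg/mL·hr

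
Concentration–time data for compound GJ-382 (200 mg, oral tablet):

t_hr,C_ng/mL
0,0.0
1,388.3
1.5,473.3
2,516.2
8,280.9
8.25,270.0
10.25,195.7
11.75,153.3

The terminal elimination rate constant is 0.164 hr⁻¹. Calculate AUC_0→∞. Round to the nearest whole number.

Trapezoidal AUC_0→11.75:
  [0→1]: (0.0+388.3)/2 × 1 = 194.15
  [1→1.5]: (388.3+473.3)/2 × 0.5 = 215.4
  [1.5→2]: (473.3+516.2)/2 × 0.5 = 247.375
  [2→8]: (516.2+280.9)/2 × 6 = 2391.3
  [8→8.25]: (280.9+270.0)/2 × 0.25 = 68.8625
  [8.25→10.25]: (270.0+195.7)/2 × 2 = 465.7
  [10.25→11.75]: (195.7+153.3)/2 × 1.5 = 261.75
  Sum = 3844.5375 ng/mL·hr
Extrapolated tail: C_last / k_e = 153.3 / 0.164 = 934.756
AUC_0→∞ = 3844.5375 + 934.756 = 4779.2935 ng/mL·hr

AUC = 4779 ng/mL·hr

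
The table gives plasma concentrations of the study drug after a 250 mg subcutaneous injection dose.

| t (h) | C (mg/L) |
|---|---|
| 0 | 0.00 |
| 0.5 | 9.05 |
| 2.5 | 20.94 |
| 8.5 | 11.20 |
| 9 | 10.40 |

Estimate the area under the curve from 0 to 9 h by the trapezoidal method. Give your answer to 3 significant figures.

Trapezoidal AUC_0→9:
  [0→0.5]: (0.00+9.05)/2 × 0.5 = 2.2625
  [0.5→2.5]: (9.05+20.94)/2 × 2 = 29.99
  [2.5→8.5]: (20.94+11.20)/2 × 6 = 96.42
  [8.5→9]: (11.20+10.40)/2 × 0.5 = 5.4
  Sum = 134.0725 mg/L·h

AUC = 134 mg/L·h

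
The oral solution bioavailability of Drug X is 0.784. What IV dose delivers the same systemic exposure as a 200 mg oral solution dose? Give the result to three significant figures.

D_iv = 157 mg

Systemic exposure from an extravascular dose = F × D_ev, so the equivalent IV dose is F × D_ev.
D_iv = F × D_ev = 0.784 × 200 = 156.8 mg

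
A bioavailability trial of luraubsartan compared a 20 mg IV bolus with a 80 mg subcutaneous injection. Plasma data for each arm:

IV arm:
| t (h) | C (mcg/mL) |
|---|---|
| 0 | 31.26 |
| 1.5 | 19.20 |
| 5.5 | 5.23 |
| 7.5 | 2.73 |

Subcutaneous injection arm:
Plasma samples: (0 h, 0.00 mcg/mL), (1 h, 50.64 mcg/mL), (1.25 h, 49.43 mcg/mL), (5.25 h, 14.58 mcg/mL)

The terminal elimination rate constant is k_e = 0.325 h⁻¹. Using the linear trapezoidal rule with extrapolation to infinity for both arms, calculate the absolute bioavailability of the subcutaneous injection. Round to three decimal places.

Trapezoidal AUC_0→7.5 (IV):
  [0→1.5]: (31.26+19.20)/2 × 1.5 = 37.845
  [1.5→5.5]: (19.20+5.23)/2 × 4 = 48.86
  [5.5→7.5]: (5.23+2.73)/2 × 2 = 7.96
  Sum = 94.665 mcg/mL·h
IV tail: 2.73/0.325 = 8.400; AUC_iv,0→∞ = 94.665 + 8.400 = 103.065 mcg/mL·h
Trapezoidal AUC_0→5.25 (subcutaneous injection):
  [0→1]: (0.00+50.64)/2 × 1 = 25.32
  [1→1.25]: (50.64+49.43)/2 × 0.25 = 12.50875
  [1.25→5.25]: (49.43+14.58)/2 × 4 = 128.02
  Sum = 165.84875 mcg/mL·h
subcutaneous injection tail: 14.58/0.325 = 44.862; AUC_ev,0→∞ = 165.84875 + 44.862 = 210.71075 mcg/mL·h
F = (AUC_ev/D_ev)/(AUC_iv/D_iv) = (210.71075/80)/(103.065/20) = 2.63388/5.15325 = 0.5111

F = 0.511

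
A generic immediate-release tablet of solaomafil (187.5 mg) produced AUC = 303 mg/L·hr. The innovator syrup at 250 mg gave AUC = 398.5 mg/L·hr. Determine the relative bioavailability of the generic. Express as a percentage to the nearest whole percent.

F_rel = (AUC_test/D_test) / (AUC_ref/D_ref)
      = (303/187.5) / (398.5/250)
      = 1.616 / 1.594 = 1.0138 = 101.38%

F_rel = 101%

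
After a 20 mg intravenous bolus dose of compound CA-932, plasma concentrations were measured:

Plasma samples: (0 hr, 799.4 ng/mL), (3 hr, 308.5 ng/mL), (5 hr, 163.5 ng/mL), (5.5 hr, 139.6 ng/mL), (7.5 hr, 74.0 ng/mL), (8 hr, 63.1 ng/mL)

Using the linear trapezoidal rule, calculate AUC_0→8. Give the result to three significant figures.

AUC = 2460 ng/mL·hr

Trapezoidal AUC_0→8:
  [0→3]: (799.4+308.5)/2 × 3 = 1661.85
  [3→5]: (308.5+163.5)/2 × 2 = 472.0
  [5→5.5]: (163.5+139.6)/2 × 0.5 = 75.775
  [5.5→7.5]: (139.6+74.0)/2 × 2 = 213.6
  [7.5→8]: (74.0+63.1)/2 × 0.5 = 34.275
  Sum = 2457.5 ng/mL·hr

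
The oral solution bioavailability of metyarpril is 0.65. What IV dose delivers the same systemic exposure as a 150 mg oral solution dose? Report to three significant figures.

D_iv = 97.5 mg

Systemic exposure from an extravascular dose = F × D_ev, so the equivalent IV dose is F × D_ev.
D_iv = F × D_ev = 0.65 × 150 = 97.5 mg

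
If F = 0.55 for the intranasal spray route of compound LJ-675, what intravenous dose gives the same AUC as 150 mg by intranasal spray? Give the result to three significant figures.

Systemic exposure from an extravascular dose = F × D_ev, so the equivalent IV dose is F × D_ev.
D_iv = F × D_ev = 0.55 × 150 = 82.5 mg

D_iv = 82.5 mg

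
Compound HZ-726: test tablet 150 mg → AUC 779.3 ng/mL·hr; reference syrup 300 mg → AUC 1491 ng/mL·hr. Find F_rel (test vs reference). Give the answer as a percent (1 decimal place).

F_rel = 104.5%

F_rel = (AUC_test/D_test) / (AUC_ref/D_ref)
      = (779.3/150) / (1491/300)
      = 5.19533 / 4.97 = 1.0453 = 104.53%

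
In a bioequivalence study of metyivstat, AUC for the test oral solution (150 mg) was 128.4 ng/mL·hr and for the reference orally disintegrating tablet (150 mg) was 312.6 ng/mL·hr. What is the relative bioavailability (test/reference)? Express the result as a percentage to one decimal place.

F_rel = (AUC_test/D_test) / (AUC_ref/D_ref)
      = (128.4/150) / (312.6/150)
      = 0.856 / 2.084 = 0.4107 = 41.07%

F_rel = 41.1%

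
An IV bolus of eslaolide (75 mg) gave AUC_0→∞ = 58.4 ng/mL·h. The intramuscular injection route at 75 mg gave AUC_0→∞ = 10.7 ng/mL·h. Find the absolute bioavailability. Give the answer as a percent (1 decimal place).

F = (AUC_ev / D_ev) / (AUC_iv / D_iv)
  = (10.7/75) / (58.4/75)
  = 0.142667 / 0.778667 = 0.1832
  = 18.32%

F = 18.3%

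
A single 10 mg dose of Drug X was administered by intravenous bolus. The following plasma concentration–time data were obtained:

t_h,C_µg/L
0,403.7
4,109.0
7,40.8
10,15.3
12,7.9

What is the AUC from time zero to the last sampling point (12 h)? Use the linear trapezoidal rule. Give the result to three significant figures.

AUC = 1360 µg/L·h

Trapezoidal AUC_0→12:
  [0→4]: (403.7+109.0)/2 × 4 = 1025.4
  [4→7]: (109.0+40.8)/2 × 3 = 224.7
  [7→10]: (40.8+15.3)/2 × 3 = 84.15
  [10→12]: (15.3+7.9)/2 × 2 = 23.2
  Sum = 1357.45 µg/L·h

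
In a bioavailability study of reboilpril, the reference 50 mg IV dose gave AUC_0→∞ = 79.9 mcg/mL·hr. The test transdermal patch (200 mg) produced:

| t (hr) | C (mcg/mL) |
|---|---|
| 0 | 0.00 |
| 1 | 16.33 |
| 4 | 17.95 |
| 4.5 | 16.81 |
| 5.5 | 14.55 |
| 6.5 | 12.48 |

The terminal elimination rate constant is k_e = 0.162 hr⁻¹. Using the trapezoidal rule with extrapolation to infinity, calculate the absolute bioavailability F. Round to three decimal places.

F = 0.546

Trapezoidal AUC_0→6.5 (transdermal patch):
  [0→1]: (0.00+16.33)/2 × 1 = 8.165
  [1→4]: (16.33+17.95)/2 × 3 = 51.42
  [4→4.5]: (17.95+16.81)/2 × 0.5 = 8.69
  [4.5→5.5]: (16.81+14.55)/2 × 1 = 15.68
  [5.5→6.5]: (14.55+12.48)/2 × 1 = 13.515
  Sum = 97.47 mcg/mL·hr
Tail: C_last/k_e = 12.48/0.162 = 77.037
AUC_0→∞ (transdermal patch) = 97.47 + 77.037 = 174.507 mcg/mL·hr
F = (AUC_ev/D_ev)/(AUC_iv/D_iv) = (174.507/200)/(79.9/50) = 0.872535/1.598 = 0.5460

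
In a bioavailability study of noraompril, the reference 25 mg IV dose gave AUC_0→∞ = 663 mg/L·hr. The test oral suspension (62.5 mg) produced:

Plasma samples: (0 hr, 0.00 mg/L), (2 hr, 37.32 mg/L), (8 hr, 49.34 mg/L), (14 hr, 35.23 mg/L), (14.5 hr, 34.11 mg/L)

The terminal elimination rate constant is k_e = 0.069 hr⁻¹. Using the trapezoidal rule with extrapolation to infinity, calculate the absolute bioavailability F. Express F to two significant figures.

Trapezoidal AUC_0→14.5 (oral suspension):
  [0→2]: (0.00+37.32)/2 × 2 = 37.32
  [2→8]: (37.32+49.34)/2 × 6 = 259.98
  [8→14]: (49.34+35.23)/2 × 6 = 253.71
  [14→14.5]: (35.23+34.11)/2 × 0.5 = 17.335
  Sum = 568.345 mg/L·hr
Tail: C_last/k_e = 34.11/0.069 = 494.348
AUC_0→∞ (oral suspension) = 568.345 + 494.348 = 1062.693 mg/L·hr
F = (AUC_ev/D_ev)/(AUC_iv/D_iv) = (1062.693/62.5)/(663/25) = 17.003088/26.52 = 0.6411

F = 0.64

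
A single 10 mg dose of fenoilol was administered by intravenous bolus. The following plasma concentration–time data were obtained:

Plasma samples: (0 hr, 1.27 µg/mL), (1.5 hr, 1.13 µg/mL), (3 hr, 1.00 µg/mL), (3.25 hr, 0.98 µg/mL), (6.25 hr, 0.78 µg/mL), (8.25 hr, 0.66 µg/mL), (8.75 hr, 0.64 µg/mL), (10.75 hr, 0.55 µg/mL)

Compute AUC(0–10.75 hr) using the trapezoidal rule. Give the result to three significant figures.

AUC = 9.24 µg/mL·hr

Trapezoidal AUC_0→10.75:
  [0→1.5]: (1.27+1.13)/2 × 1.5 = 1.8
  [1.5→3]: (1.13+1.00)/2 × 1.5 = 1.5975
  [3→3.25]: (1.00+0.98)/2 × 0.25 = 0.2475
  [3.25→6.25]: (0.98+0.78)/2 × 3 = 2.64
  [6.25→8.25]: (0.78+0.66)/2 × 2 = 1.44
  [8.25→8.75]: (0.66+0.64)/2 × 0.5 = 0.325
  [8.75→10.75]: (0.64+0.55)/2 × 2 = 1.19
  Sum = 9.24 µg/mL·hr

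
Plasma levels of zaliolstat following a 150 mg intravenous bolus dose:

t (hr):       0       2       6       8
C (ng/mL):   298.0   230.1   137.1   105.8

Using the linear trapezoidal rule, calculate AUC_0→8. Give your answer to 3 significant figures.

AUC = 1510 ng/mL·hr

Trapezoidal AUC_0→8:
  [0→2]: (298.0+230.1)/2 × 2 = 528.1
  [2→6]: (230.1+137.1)/2 × 4 = 734.4
  [6→8]: (137.1+105.8)/2 × 2 = 242.9
  Sum = 1505.4 ng/mL·hr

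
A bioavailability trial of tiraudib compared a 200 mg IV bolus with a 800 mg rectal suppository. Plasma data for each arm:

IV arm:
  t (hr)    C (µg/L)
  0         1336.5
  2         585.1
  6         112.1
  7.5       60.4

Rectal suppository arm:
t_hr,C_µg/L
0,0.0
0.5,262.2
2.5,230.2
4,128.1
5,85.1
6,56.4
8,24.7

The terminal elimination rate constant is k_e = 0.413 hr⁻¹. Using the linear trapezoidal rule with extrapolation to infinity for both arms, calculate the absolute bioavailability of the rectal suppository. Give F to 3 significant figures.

Trapezoidal AUC_0→7.5 (IV):
  [0→2]: (1336.5+585.1)/2 × 2 = 1921.6
  [2→6]: (585.1+112.1)/2 × 4 = 1394.4
  [6→7.5]: (112.1+60.4)/2 × 1.5 = 129.375
  Sum = 3445.375 µg/L·hr
IV tail: 60.4/0.413 = 146.247; AUC_iv,0→∞ = 3445.375 + 146.247 = 3591.622 µg/L·hr
Trapezoidal AUC_0→8 (rectal suppository):
  [0→0.5]: (0.0+262.2)/2 × 0.5 = 65.55
  [0.5→2.5]: (262.2+230.2)/2 × 2 = 492.4
  [2.5→4]: (230.2+128.1)/2 × 1.5 = 268.725
  [4→5]: (128.1+85.1)/2 × 1 = 106.6
  [5→6]: (85.1+56.4)/2 × 1 = 70.75
  [6→8]: (56.4+24.7)/2 × 2 = 81.1
  Sum = 1085.125 µg/L·hr
rectal suppository tail: 24.7/0.413 = 59.806; AUC_ev,0→∞ = 1085.125 + 59.806 = 1144.931 µg/L·hr
F = (AUC_ev/D_ev)/(AUC_iv/D_iv) = (1144.931/800)/(3591.622/200) = 1.43116/17.95811 = 0.0797

F = 0.0797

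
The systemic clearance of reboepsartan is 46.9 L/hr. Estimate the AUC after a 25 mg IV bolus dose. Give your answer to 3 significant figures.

AUC = 0.533 mg/L·hr

AUC_0→∞ = Dose_iv / CL
        = 25 / 46.9 = 0.533049 mg/L·hr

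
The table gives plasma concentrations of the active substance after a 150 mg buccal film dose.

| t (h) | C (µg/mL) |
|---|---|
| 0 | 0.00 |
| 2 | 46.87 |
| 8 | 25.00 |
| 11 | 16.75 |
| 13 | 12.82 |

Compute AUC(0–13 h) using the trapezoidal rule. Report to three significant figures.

AUC = 355 µg/mL·h

Trapezoidal AUC_0→13:
  [0→2]: (0.00+46.87)/2 × 2 = 46.87
  [2→8]: (46.87+25.00)/2 × 6 = 215.61
  [8→11]: (25.00+16.75)/2 × 3 = 62.625
  [11→13]: (16.75+12.82)/2 × 2 = 29.57
  Sum = 354.675 µg/mL·h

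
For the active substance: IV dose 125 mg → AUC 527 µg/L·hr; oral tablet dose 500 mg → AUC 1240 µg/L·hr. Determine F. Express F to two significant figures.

F = (AUC_ev / D_ev) / (AUC_iv / D_iv)
  = (1240/500) / (527/125)
  = 2.48 / 4.216 = 0.5882

F = 0.59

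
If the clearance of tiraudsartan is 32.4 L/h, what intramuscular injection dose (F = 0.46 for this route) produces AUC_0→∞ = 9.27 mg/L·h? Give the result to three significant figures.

Dose = 653 mg

Dose = CL × AUC_0→∞ / F
     = 32.4 × 9.27 / 0.46 = 652.93 mg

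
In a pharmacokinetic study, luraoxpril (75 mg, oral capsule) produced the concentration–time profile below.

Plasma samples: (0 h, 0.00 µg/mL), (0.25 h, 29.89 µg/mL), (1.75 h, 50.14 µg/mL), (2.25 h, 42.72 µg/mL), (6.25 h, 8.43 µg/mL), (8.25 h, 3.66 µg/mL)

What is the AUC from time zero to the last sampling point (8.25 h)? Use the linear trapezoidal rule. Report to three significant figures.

AUC = 201 µg/mL·h

Trapezoidal AUC_0→8.25:
  [0→0.25]: (0.00+29.89)/2 × 0.25 = 3.73625
  [0.25→1.75]: (29.89+50.14)/2 × 1.5 = 60.0225
  [1.75→2.25]: (50.14+42.72)/2 × 0.5 = 23.215
  [2.25→6.25]: (42.72+8.43)/2 × 4 = 102.3
  [6.25→8.25]: (8.43+3.66)/2 × 2 = 12.09
  Sum = 201.36375 µg/mL·h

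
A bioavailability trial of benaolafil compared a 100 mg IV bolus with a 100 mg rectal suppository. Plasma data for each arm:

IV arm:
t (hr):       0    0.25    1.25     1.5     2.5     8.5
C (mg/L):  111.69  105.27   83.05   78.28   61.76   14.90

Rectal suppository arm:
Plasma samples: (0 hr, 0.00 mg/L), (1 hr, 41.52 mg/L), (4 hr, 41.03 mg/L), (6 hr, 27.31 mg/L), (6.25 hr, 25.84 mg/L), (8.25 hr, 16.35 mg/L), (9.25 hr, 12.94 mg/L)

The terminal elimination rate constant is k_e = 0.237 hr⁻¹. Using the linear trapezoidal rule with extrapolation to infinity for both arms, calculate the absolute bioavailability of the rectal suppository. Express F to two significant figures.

F = 0.66

Trapezoidal AUC_0→8.5 (IV):
  [0→0.25]: (111.69+105.27)/2 × 0.25 = 27.12
  [0.25→1.25]: (105.27+83.05)/2 × 1 = 94.16
  [1.25→1.5]: (83.05+78.28)/2 × 0.25 = 20.16625
  [1.5→2.5]: (78.28+61.76)/2 × 1 = 70.02
  [2.5→8.5]: (61.76+14.90)/2 × 6 = 229.98
  Sum = 441.44625 mg/L·hr
IV tail: 14.90/0.237 = 62.869; AUC_iv,0→∞ = 441.44625 + 62.869 = 504.31525 mg/L·hr
Trapezoidal AUC_0→9.25 (rectal suppository):
  [0→1]: (0.00+41.52)/2 × 1 = 20.76
  [1→4]: (41.52+41.03)/2 × 3 = 123.825
  [4→6]: (41.03+27.31)/2 × 2 = 68.34
  [6→6.25]: (27.31+25.84)/2 × 0.25 = 6.64375
  [6.25→8.25]: (25.84+16.35)/2 × 2 = 42.19
  [8.25→9.25]: (16.35+12.94)/2 × 1 = 14.645
  Sum = 276.40375 mg/L·hr
rectal suppository tail: 12.94/0.237 = 54.599; AUC_ev,0→∞ = 276.40375 + 54.599 = 331.00275 mg/L·hr
F = (AUC_ev/D_ev)/(AUC_iv/D_iv) = (331.00275/100)/(504.31525/100) = 3.3100275/5.0431525 = 0.6563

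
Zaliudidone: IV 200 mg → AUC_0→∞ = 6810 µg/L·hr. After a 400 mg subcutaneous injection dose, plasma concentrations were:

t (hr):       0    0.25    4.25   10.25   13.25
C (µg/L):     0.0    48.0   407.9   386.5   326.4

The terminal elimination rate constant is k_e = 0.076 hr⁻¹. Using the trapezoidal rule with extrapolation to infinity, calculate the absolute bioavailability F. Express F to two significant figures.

F = 0.64

Trapezoidal AUC_0→13.25 (subcutaneous injection):
  [0→0.25]: (0.0+48.0)/2 × 0.25 = 6.0
  [0.25→4.25]: (48.0+407.9)/2 × 4 = 911.8
  [4.25→10.25]: (407.9+386.5)/2 × 6 = 2383.2
  [10.25→13.25]: (386.5+326.4)/2 × 3 = 1069.35
  Sum = 4370.35 µg/L·hr
Tail: C_last/k_e = 326.4/0.076 = 4294.737
AUC_0→∞ (subcutaneous injection) = 4370.35 + 4294.737 = 8665.087 µg/L·hr
F = (AUC_ev/D_ev)/(AUC_iv/D_iv) = (8665.087/400)/(6810/200) = 21.6627/34.05 = 0.6362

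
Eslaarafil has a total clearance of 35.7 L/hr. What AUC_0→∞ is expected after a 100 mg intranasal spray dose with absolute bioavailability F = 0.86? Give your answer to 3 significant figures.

AUC_0→∞ = F × Dose / CL
        = 0.86 × 100 / 35.7 = 2.40896 mg/L·hr

AUC = 2.41 mg/L·hr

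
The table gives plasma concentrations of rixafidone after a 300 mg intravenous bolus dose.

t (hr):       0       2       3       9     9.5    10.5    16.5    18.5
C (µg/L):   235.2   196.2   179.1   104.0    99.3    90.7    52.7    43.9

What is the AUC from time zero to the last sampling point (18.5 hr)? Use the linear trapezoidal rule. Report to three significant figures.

AUC = 2140 µg/L·hr

Trapezoidal AUC_0→18.5:
  [0→2]: (235.2+196.2)/2 × 2 = 431.4
  [2→3]: (196.2+179.1)/2 × 1 = 187.65
  [3→9]: (179.1+104.0)/2 × 6 = 849.3
  [9→9.5]: (104.0+99.3)/2 × 0.5 = 50.825
  [9.5→10.5]: (99.3+90.7)/2 × 1 = 95.0
  [10.5→16.5]: (90.7+52.7)/2 × 6 = 430.2
  [16.5→18.5]: (52.7+43.9)/2 × 2 = 96.6
  Sum = 2140.975 µg/L·hr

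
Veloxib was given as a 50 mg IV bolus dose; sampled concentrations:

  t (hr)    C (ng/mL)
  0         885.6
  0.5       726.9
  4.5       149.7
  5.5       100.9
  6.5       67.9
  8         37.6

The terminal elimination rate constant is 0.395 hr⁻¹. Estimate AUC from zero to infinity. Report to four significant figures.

AUC = 2540 ng/mL·hr

Trapezoidal AUC_0→8:
  [0→0.5]: (885.6+726.9)/2 × 0.5 = 403.125
  [0.5→4.5]: (726.9+149.7)/2 × 4 = 1753.2
  [4.5→5.5]: (149.7+100.9)/2 × 1 = 125.3
  [5.5→6.5]: (100.9+67.9)/2 × 1 = 84.4
  [6.5→8]: (67.9+37.6)/2 × 1.5 = 79.125
  Sum = 2445.15 ng/mL·hr
Extrapolated tail: C_last / k_e = 37.6 / 0.395 = 95.190
AUC_0→∞ = 2445.15 + 95.190 = 2540.34 ng/mL·hr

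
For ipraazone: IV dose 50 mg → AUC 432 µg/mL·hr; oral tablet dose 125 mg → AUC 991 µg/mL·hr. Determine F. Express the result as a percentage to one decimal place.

F = (AUC_ev / D_ev) / (AUC_iv / D_iv)
  = (991/125) / (432/50)
  = 7.928 / 8.64 = 0.9176
  = 91.76%

F = 91.8%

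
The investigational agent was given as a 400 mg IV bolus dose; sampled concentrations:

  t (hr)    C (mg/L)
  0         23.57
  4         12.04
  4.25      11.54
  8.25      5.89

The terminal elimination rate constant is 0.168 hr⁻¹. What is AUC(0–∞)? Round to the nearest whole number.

Trapezoidal AUC_0→8.25:
  [0→4]: (23.57+12.04)/2 × 4 = 71.22
  [4→4.25]: (12.04+11.54)/2 × 0.25 = 2.9475
  [4.25→8.25]: (11.54+5.89)/2 × 4 = 34.86
  Sum = 109.0275 mg/L·hr
Extrapolated tail: C_last / k_e = 5.89 / 0.168 = 35.060
AUC_0→∞ = 109.0275 + 35.060 = 144.0875 mg/L·hr

AUC = 144 mg/L·hr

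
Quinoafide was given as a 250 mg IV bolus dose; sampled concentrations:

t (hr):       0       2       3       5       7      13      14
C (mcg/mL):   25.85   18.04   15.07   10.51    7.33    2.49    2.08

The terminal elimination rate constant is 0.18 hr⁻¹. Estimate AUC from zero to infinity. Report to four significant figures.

AUC = 147.2 mcg/mL·hr

Trapezoidal AUC_0→14:
  [0→2]: (25.85+18.04)/2 × 2 = 43.89
  [2→3]: (18.04+15.07)/2 × 1 = 16.555
  [3→5]: (15.07+10.51)/2 × 2 = 25.58
  [5→7]: (10.51+7.33)/2 × 2 = 17.84
  [7→13]: (7.33+2.49)/2 × 6 = 29.46
  [13→14]: (2.49+2.08)/2 × 1 = 2.285
  Sum = 135.61 mcg/mL·hr
Extrapolated tail: C_last / k_e = 2.08 / 0.18 = 11.556
AUC_0→∞ = 135.61 + 11.556 = 147.166 mcg/mL·hr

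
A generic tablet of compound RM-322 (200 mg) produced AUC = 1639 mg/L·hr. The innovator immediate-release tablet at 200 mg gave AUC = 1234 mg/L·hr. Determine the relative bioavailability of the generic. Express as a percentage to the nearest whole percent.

F_rel = (AUC_test/D_test) / (AUC_ref/D_ref)
      = (1639/200) / (1234/200)
      = 8.195 / 6.17 = 1.3282 = 132.82%

F_rel = 133%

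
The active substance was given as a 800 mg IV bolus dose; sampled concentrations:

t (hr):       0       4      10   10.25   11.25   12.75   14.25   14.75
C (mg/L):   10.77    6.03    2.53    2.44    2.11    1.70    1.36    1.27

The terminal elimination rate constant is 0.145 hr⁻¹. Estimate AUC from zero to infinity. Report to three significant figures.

AUC = 76.7 mg/L·hr

Trapezoidal AUC_0→14.75:
  [0→4]: (10.77+6.03)/2 × 4 = 33.6
  [4→10]: (6.03+2.53)/2 × 6 = 25.68
  [10→10.25]: (2.53+2.44)/2 × 0.25 = 0.62125
  [10.25→11.25]: (2.44+2.11)/2 × 1 = 2.275
  [11.25→12.75]: (2.11+1.70)/2 × 1.5 = 2.8575
  [12.75→14.25]: (1.70+1.36)/2 × 1.5 = 2.295
  [14.25→14.75]: (1.36+1.27)/2 × 0.5 = 0.6575
  Sum = 67.98625 mg/L·hr
Extrapolated tail: C_last / k_e = 1.27 / 0.145 = 8.759
AUC_0→∞ = 67.98625 + 8.759 = 76.74525 mg/L·hr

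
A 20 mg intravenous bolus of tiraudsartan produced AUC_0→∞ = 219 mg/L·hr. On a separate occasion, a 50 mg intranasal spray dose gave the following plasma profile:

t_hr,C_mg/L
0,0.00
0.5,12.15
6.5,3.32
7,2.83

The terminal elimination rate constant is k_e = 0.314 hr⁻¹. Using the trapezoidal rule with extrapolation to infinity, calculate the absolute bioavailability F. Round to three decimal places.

F = 0.110

Trapezoidal AUC_0→7 (intranasal spray):
  [0→0.5]: (0.00+12.15)/2 × 0.5 = 3.0375
  [0.5→6.5]: (12.15+3.32)/2 × 6 = 46.41
  [6.5→7]: (3.32+2.83)/2 × 0.5 = 1.5375
  Sum = 50.985 mg/L·hr
Tail: C_last/k_e = 2.83/0.314 = 9.013
AUC_0→∞ (intranasal spray) = 50.985 + 9.013 = 59.998 mg/L·hr
F = (AUC_ev/D_ev)/(AUC_iv/D_iv) = (59.998/50)/(219/20) = 1.19996/10.95 = 0.1096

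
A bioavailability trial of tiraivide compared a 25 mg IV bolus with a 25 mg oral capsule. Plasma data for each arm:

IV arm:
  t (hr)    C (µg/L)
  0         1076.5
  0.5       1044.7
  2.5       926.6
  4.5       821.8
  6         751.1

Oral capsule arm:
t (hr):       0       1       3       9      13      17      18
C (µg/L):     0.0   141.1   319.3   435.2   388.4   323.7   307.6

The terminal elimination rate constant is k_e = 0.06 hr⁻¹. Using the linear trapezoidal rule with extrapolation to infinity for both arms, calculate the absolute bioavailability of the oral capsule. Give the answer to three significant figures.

F = 0.630

Trapezoidal AUC_0→6 (IV):
  [0→0.5]: (1076.5+1044.7)/2 × 0.5 = 530.3
  [0.5→2.5]: (1044.7+926.6)/2 × 2 = 1971.3
  [2.5→4.5]: (926.6+821.8)/2 × 2 = 1748.4
  [4.5→6]: (821.8+751.1)/2 × 1.5 = 1179.675
  Sum = 5429.675 µg/L·hr
IV tail: 751.1/0.06 = 12518.333; AUC_iv,0→∞ = 5429.675 + 12518.333 = 17948.008 µg/L·hr
Trapezoidal AUC_0→18 (oral capsule):
  [0→1]: (0.0+141.1)/2 × 1 = 70.55
  [1→3]: (141.1+319.3)/2 × 2 = 460.4
  [3→9]: (319.3+435.2)/2 × 6 = 2263.5
  [9→13]: (435.2+388.4)/2 × 4 = 1647.2
  [13→17]: (388.4+323.7)/2 × 4 = 1424.2
  [17→18]: (323.7+307.6)/2 × 1 = 315.65
  Sum = 6181.5 µg/L·hr
oral capsule tail: 307.6/0.06 = 5126.667; AUC_ev,0→∞ = 6181.5 + 5126.667 = 11308.167 µg/L·hr
F = (AUC_ev/D_ev)/(AUC_iv/D_iv) = (11308.167/25)/(17948.008/25) = 452.32668/717.92032 = 0.6301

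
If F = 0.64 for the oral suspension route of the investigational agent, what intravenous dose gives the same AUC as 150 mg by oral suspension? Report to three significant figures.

Systemic exposure from an extravascular dose = F × D_ev, so the equivalent IV dose is F × D_ev.
D_iv = F × D_ev = 0.64 × 150 = 96 mg

D_iv = 96.0 mg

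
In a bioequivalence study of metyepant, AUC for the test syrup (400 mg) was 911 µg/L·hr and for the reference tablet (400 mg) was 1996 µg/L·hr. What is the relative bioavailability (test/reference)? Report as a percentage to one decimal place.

F_rel = 45.6%

F_rel = (AUC_test/D_test) / (AUC_ref/D_ref)
      = (911/400) / (1996/400)
      = 2.2775 / 4.99 = 0.4564 = 45.64%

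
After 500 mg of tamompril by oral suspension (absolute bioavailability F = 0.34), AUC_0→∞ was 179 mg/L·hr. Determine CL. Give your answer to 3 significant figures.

CL = F × Dose / AUC_0→∞
   = 0.34 × 500 / 179 = 0.949721 L/hr

CL = 0.950 L/hr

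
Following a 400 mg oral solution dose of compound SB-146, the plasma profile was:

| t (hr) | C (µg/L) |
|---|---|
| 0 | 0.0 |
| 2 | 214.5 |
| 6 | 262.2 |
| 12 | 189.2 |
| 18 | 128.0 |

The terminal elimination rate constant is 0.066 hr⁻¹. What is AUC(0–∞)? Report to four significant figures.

AUC = 5413 µg/L·hr

Trapezoidal AUC_0→18:
  [0→2]: (0.0+214.5)/2 × 2 = 214.5
  [2→6]: (214.5+262.2)/2 × 4 = 953.4
  [6→12]: (262.2+189.2)/2 × 6 = 1354.2
  [12→18]: (189.2+128.0)/2 × 6 = 951.6
  Sum = 3473.7 µg/L·hr
Extrapolated tail: C_last / k_e = 128.0 / 0.066 = 1939.394
AUC_0→∞ = 3473.7 + 1939.394 = 5413.094 µg/L·hr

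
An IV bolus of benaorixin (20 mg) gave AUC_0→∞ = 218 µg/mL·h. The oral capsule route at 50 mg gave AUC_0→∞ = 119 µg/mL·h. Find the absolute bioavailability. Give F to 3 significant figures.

F = 0.218

F = (AUC_ev / D_ev) / (AUC_iv / D_iv)
  = (119/50) / (218/20)
  = 2.38 / 10.9 = 0.2183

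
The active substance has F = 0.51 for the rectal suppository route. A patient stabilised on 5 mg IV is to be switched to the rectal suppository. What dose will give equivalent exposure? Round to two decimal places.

D_rectal = 9.80 mg

For equal systemic exposure: F × D_ev = D_iv
D_ev = D_iv / F = 5 / 0.51 = 9.80392 mg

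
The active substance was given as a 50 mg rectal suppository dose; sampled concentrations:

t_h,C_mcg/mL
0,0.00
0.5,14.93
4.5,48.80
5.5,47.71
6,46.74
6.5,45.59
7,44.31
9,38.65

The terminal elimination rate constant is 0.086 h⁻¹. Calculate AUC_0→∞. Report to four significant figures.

Trapezoidal AUC_0→9:
  [0→0.5]: (0.00+14.93)/2 × 0.5 = 3.7325
  [0.5→4.5]: (14.93+48.80)/2 × 4 = 127.46
  [4.5→5.5]: (48.80+47.71)/2 × 1 = 48.255
  [5.5→6]: (47.71+46.74)/2 × 0.5 = 23.6125
  [6→6.5]: (46.74+45.59)/2 × 0.5 = 23.0825
  [6.5→7]: (45.59+44.31)/2 × 0.5 = 22.475
  [7→9]: (44.31+38.65)/2 × 2 = 82.96
  Sum = 331.5775 mcg/mL·h
Extrapolated tail: C_last / k_e = 38.65 / 0.086 = 449.419
AUC_0→∞ = 331.5775 + 449.419 = 780.9965 mcg/mL·h

AUC = 781.0 mcg/mL·h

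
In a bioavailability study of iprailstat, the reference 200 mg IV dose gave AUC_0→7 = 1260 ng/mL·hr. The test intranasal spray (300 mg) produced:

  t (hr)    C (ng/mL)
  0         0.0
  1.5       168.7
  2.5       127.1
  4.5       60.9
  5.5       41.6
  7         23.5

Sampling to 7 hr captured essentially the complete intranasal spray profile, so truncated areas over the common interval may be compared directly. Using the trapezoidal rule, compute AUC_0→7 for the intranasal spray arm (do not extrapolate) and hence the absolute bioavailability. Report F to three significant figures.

Trapezoidal AUC_0→7 (intranasal spray):
  [0→1.5]: (0.0+168.7)/2 × 1.5 = 126.525
  [1.5→2.5]: (168.7+127.1)/2 × 1 = 147.9
  [2.5→4.5]: (127.1+60.9)/2 × 2 = 188.0
  [4.5→5.5]: (60.9+41.6)/2 × 1 = 51.25
  [5.5→7]: (41.6+23.5)/2 × 1.5 = 48.825
  Sum = 562.5 ng/mL·hr
F = (AUC_ev/D_ev)/(AUC_iv/D_iv) = (562.5/300)/(1260/200) = 1.875/6.3 = 0.2976

F = 0.298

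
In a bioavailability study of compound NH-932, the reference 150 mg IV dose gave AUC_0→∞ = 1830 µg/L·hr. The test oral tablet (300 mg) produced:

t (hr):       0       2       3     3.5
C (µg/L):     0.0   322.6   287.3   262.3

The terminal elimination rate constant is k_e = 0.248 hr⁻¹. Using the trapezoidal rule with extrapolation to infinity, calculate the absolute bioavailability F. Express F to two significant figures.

F = 0.50

Trapezoidal AUC_0→3.5 (oral tablet):
  [0→2]: (0.0+322.6)/2 × 2 = 322.6
  [2→3]: (322.6+287.3)/2 × 1 = 304.95
  [3→3.5]: (287.3+262.3)/2 × 0.5 = 137.4
  Sum = 764.95 µg/L·hr
Tail: C_last/k_e = 262.3/0.248 = 1057.661
AUC_0→∞ (oral tablet) = 764.95 + 1057.661 = 1822.611 µg/L·hr
F = (AUC_ev/D_ev)/(AUC_iv/D_iv) = (1822.611/300)/(1830/150) = 6.07537/12.2 = 0.4980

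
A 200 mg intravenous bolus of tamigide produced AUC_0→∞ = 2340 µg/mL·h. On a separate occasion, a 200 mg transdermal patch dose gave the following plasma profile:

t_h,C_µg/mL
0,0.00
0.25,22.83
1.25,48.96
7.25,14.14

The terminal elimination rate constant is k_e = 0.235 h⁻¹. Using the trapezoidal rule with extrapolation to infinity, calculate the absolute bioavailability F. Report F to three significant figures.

Trapezoidal AUC_0→7.25 (transdermal patch):
  [0→0.25]: (0.00+22.83)/2 × 0.25 = 2.85375
  [0.25→1.25]: (22.83+48.96)/2 × 1 = 35.895
  [1.25→7.25]: (48.96+14.14)/2 × 6 = 189.3
  Sum = 228.04875 µg/mL·h
Tail: C_last/k_e = 14.14/0.235 = 60.170
AUC_0→∞ (transdermal patch) = 228.04875 + 60.170 = 288.21875 µg/mL·h
F = (AUC_ev/D_ev)/(AUC_iv/D_iv) = (288.21875/200)/(2340/200) = 1.44109/11.7 = 0.1232

F = 0.123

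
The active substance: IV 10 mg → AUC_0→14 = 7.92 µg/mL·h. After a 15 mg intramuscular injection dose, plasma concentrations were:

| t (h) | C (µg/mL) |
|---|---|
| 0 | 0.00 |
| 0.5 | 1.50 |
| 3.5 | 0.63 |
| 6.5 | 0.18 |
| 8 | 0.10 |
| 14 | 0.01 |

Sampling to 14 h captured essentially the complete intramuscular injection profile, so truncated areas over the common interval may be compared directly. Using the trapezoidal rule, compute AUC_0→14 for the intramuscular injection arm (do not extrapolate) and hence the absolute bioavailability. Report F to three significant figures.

Trapezoidal AUC_0→14 (intramuscular injection):
  [0→0.5]: (0.00+1.50)/2 × 0.5 = 0.375
  [0.5→3.5]: (1.50+0.63)/2 × 3 = 3.195
  [3.5→6.5]: (0.63+0.18)/2 × 3 = 1.215
  [6.5→8]: (0.18+0.10)/2 × 1.5 = 0.21
  [8→14]: (0.10+0.01)/2 × 6 = 0.33
  Sum = 5.325 µg/mL·h
F = (AUC_ev/D_ev)/(AUC_iv/D_iv) = (5.325/15)/(7.92/10) = 0.355/0.792 = 0.4482

F = 0.448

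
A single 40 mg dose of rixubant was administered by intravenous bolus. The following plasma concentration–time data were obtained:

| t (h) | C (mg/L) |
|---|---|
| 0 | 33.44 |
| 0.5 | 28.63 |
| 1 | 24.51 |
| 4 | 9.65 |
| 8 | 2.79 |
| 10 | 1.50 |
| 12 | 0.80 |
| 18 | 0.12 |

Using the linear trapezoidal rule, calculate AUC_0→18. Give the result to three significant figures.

Trapezoidal AUC_0→18:
  [0→0.5]: (33.44+28.63)/2 × 0.5 = 15.5175
  [0.5→1]: (28.63+24.51)/2 × 0.5 = 13.285
  [1→4]: (24.51+9.65)/2 × 3 = 51.24
  [4→8]: (9.65+2.79)/2 × 4 = 24.88
  [8→10]: (2.79+1.50)/2 × 2 = 4.29
  [10→12]: (1.50+0.80)/2 × 2 = 2.3
  [12→18]: (0.80+0.12)/2 × 6 = 2.76
  Sum = 114.2725 mg/L·h

AUC = 114 mg/L·h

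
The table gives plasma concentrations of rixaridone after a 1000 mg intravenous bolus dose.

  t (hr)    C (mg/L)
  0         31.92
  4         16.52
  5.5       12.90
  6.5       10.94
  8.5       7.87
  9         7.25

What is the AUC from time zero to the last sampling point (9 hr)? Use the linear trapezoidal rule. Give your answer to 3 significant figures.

Trapezoidal AUC_0→9:
  [0→4]: (31.92+16.52)/2 × 4 = 96.88
  [4→5.5]: (16.52+12.90)/2 × 1.5 = 22.065
  [5.5→6.5]: (12.90+10.94)/2 × 1 = 11.92
  [6.5→8.5]: (10.94+7.87)/2 × 2 = 18.81
  [8.5→9]: (7.87+7.25)/2 × 0.5 = 3.78
  Sum = 153.455 mg/L·hr

AUC = 153 mg/L·hr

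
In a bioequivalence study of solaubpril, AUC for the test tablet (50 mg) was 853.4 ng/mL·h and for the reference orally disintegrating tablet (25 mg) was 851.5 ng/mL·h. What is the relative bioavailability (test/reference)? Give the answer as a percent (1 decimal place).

F_rel = 50.1%

F_rel = (AUC_test/D_test) / (AUC_ref/D_ref)
      = (853.4/50) / (851.5/25)
      = 17.068 / 34.06 = 0.5011 = 50.11%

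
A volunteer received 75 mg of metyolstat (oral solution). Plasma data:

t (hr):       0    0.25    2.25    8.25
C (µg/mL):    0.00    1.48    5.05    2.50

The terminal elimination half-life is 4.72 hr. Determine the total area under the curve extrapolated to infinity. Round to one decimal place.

Trapezoidal AUC_0→8.25:
  [0→0.25]: (0.00+1.48)/2 × 0.25 = 0.185
  [0.25→2.25]: (1.48+5.05)/2 × 2 = 6.53
  [2.25→8.25]: (5.05+2.50)/2 × 6 = 22.65
  Sum = 29.365 µg/mL·hr
k_e = ln2 / t½ = 0.693147 / 4.72 = 0.1469 hr^-1
Extrapolated tail: C_last / k_e = 2.50 / 0.1469 = 17.018
AUC_0→∞ = 29.365 + 17.018 = 46.383 µg/mL·hr

AUC = 46.4 µg/mL·hr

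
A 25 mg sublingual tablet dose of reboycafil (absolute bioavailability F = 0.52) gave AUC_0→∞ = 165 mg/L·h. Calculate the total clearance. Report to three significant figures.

CL = 0.0788 L/h

CL = F × Dose / AUC_0→∞
   = 0.52 × 25 / 165 = 0.0787879 L/h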